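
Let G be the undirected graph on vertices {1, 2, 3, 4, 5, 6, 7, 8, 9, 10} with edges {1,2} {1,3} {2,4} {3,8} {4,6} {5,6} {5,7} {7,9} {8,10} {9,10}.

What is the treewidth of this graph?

2

A width-2 tree decomposition is:
Bags: B1 = {5, 6, 7}  B2 = {6, 7, 9}  B3 = {6, 9, 10}  B4 = {6, 8, 10}  B5 = {3, 6, 8}  B6 = {1, 3, 6}  B7 = {1, 2, 6}  B8 = {2, 4, 6}
Tree: B1–B2, B2–B3, B3–B4, B4–B5, B5–B6, B6–B7, B7–B8
Each bag holds 3 vertices, so the decomposition has width 2, which upper-bounds the treewidth. The edges 6–5–7–9–10–8–3–1–2–4–6 form a cycle, so G is not a tree and its treewidth is at least 2. The upper and lower bounds meet at 2, so that is the treewidth.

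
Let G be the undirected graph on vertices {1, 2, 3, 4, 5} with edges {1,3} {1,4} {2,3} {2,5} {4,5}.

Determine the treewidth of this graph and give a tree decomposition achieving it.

The largest bag has 3 vertices, giving width 2; this decomposition certifies tw(G) ≤ 2. The edges 4–1–3–2–5–4 form a cycle, so G is not a tree and its treewidth is at least 2. The upper and lower bounds meet at 2, so that is the treewidth.

Treewidth 2.
One such decomposition:
Bags: B1 = {1, 3, 4}  B2 = {2, 3, 4}  B3 = {2, 4, 5}
Tree: B1–B2, B2–B3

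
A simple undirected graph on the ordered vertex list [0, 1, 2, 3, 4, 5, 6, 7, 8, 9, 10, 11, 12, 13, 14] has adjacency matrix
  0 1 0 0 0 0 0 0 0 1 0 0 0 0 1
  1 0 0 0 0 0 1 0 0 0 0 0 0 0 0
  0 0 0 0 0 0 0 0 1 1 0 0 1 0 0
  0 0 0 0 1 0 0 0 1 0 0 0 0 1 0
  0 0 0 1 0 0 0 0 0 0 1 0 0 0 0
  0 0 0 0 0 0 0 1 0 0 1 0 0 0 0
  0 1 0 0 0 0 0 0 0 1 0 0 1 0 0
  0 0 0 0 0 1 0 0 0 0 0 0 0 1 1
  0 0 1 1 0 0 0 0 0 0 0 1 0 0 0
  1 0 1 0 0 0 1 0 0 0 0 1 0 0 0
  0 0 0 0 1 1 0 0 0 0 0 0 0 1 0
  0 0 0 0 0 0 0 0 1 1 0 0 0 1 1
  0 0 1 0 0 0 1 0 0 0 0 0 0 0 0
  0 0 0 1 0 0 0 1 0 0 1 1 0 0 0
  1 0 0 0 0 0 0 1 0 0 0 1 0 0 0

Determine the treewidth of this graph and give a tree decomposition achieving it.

Treewidth 3.
Bags: B1 = {3, 4, 5, 10}  B2 = {3, 5, 10, 13}  B3 = {3, 5, 7, 13}  B4 = {3, 7, 8, 13}  B5 = {7, 8, 11, 13}  B6 = {7, 8, 11, 14}  B7 = {2, 8, 11, 14}  B8 = {2, 9, 11, 14}  B9 = {0, 2, 9, 14}  B10 = {0, 2, 9, 12}  B11 = {0, 6, 9, 12}  B12 = {0, 1, 6, 12}
Tree: B1–B2, B2–B3, B3–B4, B4–B5, B5–B6, B6–B7, B7–B8, B8–B9, B9–B10, B10–B11, B11–B12

The largest bag has 4 vertices, giving width 3; this decomposition certifies tw(G) ≤ 3. For the lower bound: the 4 vertex sets {4,5,10}, {3}, {13}, {7,8,11,14} are disjoint, each induces a connected subgraph, and every pair is joined by at least one edge of G. Contracting each set to a single vertex therefore yields K_{4} as a minor, and since treewidth is minor-monotone, tw(G) ≥ tw(K_{4}) = 3. Combining the bounds, tw(G) = 3.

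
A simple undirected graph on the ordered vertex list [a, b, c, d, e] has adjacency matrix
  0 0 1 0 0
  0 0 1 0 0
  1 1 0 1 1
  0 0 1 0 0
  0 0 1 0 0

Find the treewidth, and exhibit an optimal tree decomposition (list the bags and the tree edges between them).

Treewidth 1.
One such decomposition:
Bags: B1 = {b, c}  B2 = {a, c}  B3 = {c, d}  B4 = {c, e}
Tree: B1–B2, B2–B3, B3–B4

Each bag holds 2 vertices, so the decomposition has width 1, which upper-bounds the treewidth. Since G has at least one edge (e.g. b–c), it is not an edgeless graph, so tw(G) ≥ 1. Therefore the treewidth is 1.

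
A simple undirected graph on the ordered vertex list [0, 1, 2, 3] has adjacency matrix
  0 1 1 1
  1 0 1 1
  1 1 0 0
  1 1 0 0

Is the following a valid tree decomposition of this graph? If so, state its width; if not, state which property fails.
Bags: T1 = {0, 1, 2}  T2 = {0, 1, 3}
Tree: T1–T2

Every vertex of G appears in some bag (union = {0, 1, 2, 3}); every edge is covered by a bag; and for each vertex v the set of bags containing v is connected in the bag tree. The decomposition is therefore valid. The largest bag has 3 vertices, so the width is 2.

Yes; width 2.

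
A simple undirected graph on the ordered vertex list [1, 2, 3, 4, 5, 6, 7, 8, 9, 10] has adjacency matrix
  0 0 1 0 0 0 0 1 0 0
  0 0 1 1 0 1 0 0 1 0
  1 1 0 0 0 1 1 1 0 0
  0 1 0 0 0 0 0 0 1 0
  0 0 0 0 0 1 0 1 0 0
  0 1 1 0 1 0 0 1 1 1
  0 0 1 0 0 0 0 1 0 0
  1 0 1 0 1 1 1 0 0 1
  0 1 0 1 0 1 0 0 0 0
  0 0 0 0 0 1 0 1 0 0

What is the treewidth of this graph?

A width-2 tree decomposition is:
Bags: B1 = {2, 3, 6}  B2 = {3, 6, 8}  B3 = {3, 7, 8}  B4 = {2, 6, 9}  B5 = {2, 4, 9}  B6 = {1, 3, 8}  B7 = {5, 6, 8}  B8 = {6, 8, 10}
Tree: B1–B2, B2–B3, B1–B4, B4–B5, B3–B6, B2–B7, B2–B8
The largest bag has 3 vertices, giving width 2; this decomposition certifies tw(G) ≤ 2. On the other hand G contains the 3-clique {1, 3, 8}. A clique must lie in a single bag of any decomposition, so no decomposition can have width below 2. Therefore the treewidth is 2.

2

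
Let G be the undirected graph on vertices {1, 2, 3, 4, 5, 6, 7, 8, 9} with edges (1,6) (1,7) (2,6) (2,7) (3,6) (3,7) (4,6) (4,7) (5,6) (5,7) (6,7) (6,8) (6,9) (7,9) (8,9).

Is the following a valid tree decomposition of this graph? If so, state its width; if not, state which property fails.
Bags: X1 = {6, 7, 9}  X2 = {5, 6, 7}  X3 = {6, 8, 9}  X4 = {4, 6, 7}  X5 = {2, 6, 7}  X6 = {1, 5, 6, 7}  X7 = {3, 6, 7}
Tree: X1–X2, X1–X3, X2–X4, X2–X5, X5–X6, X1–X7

No — bags containing vertex 5 are not connected in the tree.

A tree decomposition must satisfy three properties: every vertex lies in some bag; for every edge, both endpoints lie together in some bag; and for every vertex, the bags containing it form a connected subtree. Here bags containing vertex 5 are not connected in the tree, so the decomposition is invalid.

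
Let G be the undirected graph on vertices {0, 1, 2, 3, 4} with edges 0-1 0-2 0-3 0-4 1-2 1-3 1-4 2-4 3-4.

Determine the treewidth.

3

A width-3 tree decomposition is:
Bags: B1 = {0, 1, 3, 4}  B2 = {0, 1, 2, 4}
Tree: B1–B2
Every bag has size at most 4, so the width is 4 − 1 = 3 and tw(G) ≤ 3. For the lower bound, the 4 vertices {0, 1, 2, 4} are pairwise adjacent, and any tree decomposition puts a clique entirely inside one bag — forcing width ≥ 3. Hence tw(G) = 3 exactly.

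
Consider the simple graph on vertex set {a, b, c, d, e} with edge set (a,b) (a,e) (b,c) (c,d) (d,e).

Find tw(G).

A width-2 tree decomposition is:
Bags: B1 = {a, b, c}  B2 = {a, c, d}  B3 = {a, d, e}
Tree: B1–B2, B2–B3
The largest bag has 3 vertices, giving width 2; this decomposition certifies tw(G) ≤ 2. The edges a–b–c–d–e–a form a cycle, so G is not a tree and its treewidth is at least 2. Therefore the treewidth is 2.

2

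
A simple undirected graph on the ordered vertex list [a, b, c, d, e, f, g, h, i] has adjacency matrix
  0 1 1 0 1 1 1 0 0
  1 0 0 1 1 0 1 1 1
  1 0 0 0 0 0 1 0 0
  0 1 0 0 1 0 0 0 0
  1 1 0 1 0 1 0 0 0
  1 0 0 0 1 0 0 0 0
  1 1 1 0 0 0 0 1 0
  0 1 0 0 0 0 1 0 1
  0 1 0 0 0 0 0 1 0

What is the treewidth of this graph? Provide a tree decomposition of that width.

Treewidth 2.
One optimal decomposition is:
Bags: B1 = {a, b, g}  B2 = {a, b, e}  B3 = {a, c, g}  B4 = {b, d, e}  B5 = {b, g, h}  B6 = {a, e, f}  B7 = {b, h, i}
Tree: B1–B2, B1–B3, B2–B4, B1–B5, B2–B6, B5–B7

Every bag has size at most 3, so the width is 3 − 1 = 2 and tw(G) ≤ 2. Conversely, {a, c, g} is a clique of size 3, and the vertices of any clique must share a bag in every tree decomposition; so some bag has ≥ 3 vertices and tw(G) ≥ 2. Hence tw(G) = 2 exactly.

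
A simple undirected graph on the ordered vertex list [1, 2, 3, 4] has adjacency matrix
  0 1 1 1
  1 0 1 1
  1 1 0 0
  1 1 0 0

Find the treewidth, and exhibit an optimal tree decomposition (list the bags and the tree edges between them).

Each bag holds 3 vertices, so the decomposition has width 2, which upper-bounds the treewidth. On the other hand G contains the 3-clique {1, 2, 3}. A clique must lie in a single bag of any decomposition, so no decomposition can have width below 2. The upper and lower bounds meet at 2, so that is the treewidth.

Treewidth 2.
Bags: B1 = {1, 2, 3}  B2 = {1, 2, 4}
Tree: B1–B2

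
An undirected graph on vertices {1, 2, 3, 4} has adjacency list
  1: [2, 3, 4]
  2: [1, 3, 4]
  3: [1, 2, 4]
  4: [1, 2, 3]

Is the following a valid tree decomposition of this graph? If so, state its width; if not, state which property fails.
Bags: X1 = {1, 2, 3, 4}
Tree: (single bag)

Vertex coverage: the bags together contain {1, 2, 3, 4}, the full vertex set. Edge coverage: each edge of G has both endpoints in at least one bag. Running intersection: for every vertex, the bags containing it form a connected subtree. All three properties hold, so this is a valid tree decomposition of width max|bag| − 1 = 3, and hence tw(G) ≤ 3.

Yes; width 3.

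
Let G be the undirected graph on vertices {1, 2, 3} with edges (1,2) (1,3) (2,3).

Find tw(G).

A width-2 tree decomposition is:
Bags: B1 = {1, 2, 3}
Tree: (single bag)
With just one bag of size 3, the width is 3 − 1 = 2, so tw(G) ≤ 2. Conversely, {1, 2, 3} is a clique of size 3, and the vertices of any clique must share a bag in every tree decomposition; so some bag has ≥ 3 vertices and tw(G) ≥ 2. Combining the bounds, tw(G) = 2.

2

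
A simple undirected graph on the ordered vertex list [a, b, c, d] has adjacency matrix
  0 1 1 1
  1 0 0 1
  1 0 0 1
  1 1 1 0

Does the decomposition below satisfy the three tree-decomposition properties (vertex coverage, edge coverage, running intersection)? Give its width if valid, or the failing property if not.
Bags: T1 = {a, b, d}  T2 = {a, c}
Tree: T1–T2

A tree decomposition must satisfy three properties: every vertex lies in some bag; for every edge, both endpoints lie together in some bag; and for every vertex, the bags containing it form a connected subtree. Here edge (d,c) lies in no bag, so the decomposition is invalid.

No — edge (d,c) lies in no bag.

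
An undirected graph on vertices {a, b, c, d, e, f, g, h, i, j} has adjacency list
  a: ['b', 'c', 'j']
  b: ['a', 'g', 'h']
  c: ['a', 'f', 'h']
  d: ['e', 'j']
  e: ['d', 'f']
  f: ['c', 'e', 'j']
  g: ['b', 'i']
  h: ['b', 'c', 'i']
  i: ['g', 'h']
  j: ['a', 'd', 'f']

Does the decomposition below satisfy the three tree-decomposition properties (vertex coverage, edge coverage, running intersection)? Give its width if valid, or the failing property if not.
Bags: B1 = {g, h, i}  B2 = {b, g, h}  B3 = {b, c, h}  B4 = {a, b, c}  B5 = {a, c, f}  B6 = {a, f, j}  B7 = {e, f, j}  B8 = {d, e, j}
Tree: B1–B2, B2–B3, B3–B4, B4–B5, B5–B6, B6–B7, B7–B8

Checking the three conditions: (i) the bags cover all of {a, b, c, d, e, f, g, h, i, j}; (ii) for each edge, some bag contains both endpoints; (iii) the bags containing any fixed vertex form a subtree. All hold, so the decomposition is valid with width 3 − 1 = 2.

Yes; width 2.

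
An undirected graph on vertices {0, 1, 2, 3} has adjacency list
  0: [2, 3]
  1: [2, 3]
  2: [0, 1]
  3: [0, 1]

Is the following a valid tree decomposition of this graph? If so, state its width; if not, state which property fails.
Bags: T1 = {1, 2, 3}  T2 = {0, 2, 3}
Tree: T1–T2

Yes; width 2.

Checking the three conditions: (i) the bags cover all of {0, 1, 2, 3}; (ii) for each edge, some bag contains both endpoints; (iii) the bags containing any fixed vertex form a subtree. All hold, so the decomposition is valid with width 3 − 1 = 2.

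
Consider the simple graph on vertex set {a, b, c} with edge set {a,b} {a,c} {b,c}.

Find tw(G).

2

A width-2 tree decomposition is:
Bags: B1 = {a, b, c}
Tree: (single bag)
With just one bag of size 3, the width is 3 − 1 = 2, so tw(G) ≤ 2. On the other hand G contains the 3-clique {a, b, c}. A clique must lie in a single bag of any decomposition, so no decomposition can have width below 2. Hence tw(G) = 2 exactly.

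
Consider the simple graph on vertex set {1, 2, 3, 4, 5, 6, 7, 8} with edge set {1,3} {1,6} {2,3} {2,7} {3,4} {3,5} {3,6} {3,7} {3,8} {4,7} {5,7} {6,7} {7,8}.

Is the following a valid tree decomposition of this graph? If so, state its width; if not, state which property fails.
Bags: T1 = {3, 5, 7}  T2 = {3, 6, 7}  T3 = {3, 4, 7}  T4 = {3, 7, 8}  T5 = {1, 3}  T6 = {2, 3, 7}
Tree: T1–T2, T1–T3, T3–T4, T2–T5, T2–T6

A tree decomposition must satisfy three properties: every vertex lies in some bag; for every edge, both endpoints lie together in some bag; and for every vertex, the bags containing it form a connected subtree. Here edge (6,1) lies in no bag, so the decomposition is invalid.

No — edge (6,1) lies in no bag.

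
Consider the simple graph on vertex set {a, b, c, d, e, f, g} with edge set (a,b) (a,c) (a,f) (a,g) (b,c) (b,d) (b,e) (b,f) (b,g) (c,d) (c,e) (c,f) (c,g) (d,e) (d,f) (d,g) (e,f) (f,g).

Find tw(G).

4

A width-4 tree decomposition is:
Bags: B1 = {b, c, d, f, g}  B2 = {b, c, d, e, f}  B3 = {a, b, c, f, g}
Tree: B1–B2, B1–B3
Each bag holds 5 vertices, so the decomposition has width 4, which upper-bounds the treewidth. Conversely, {b, c, d, f, g} is a clique of size 5, and the vertices of any clique must share a bag in every tree decomposition; so some bag has ≥ 5 vertices and tw(G) ≥ 4. Combining the bounds, tw(G) = 4.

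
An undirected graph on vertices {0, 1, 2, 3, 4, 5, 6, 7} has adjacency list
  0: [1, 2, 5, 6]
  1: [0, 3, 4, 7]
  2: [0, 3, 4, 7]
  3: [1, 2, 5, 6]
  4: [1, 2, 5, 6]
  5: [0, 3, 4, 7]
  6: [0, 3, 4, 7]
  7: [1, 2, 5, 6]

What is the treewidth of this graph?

A width-4 tree decomposition is:
Bags: B1 = {0, 1, 2, 5, 6}  B2 = {1, 2, 3, 5, 6}  B3 = {1, 2, 4, 5, 6}  B4 = {1, 2, 5, 6, 7}
Tree: B1–B2, B2–B3, B3–B4
The largest bag has 5 vertices, giving width 4; this decomposition certifies tw(G) ≤ 4. For the lower bound: the 5 vertex sets {0,6}, {1,3}, {4,5}, {2}, {7} are disjoint, each induces a connected subgraph, and every pair is joined by at least one edge of G. Contracting each set to a single vertex therefore yields K_{5} as a minor, and since treewidth is minor-monotone, tw(G) ≥ tw(K_{5}) = 4. Hence tw(G) = 4 exactly.

4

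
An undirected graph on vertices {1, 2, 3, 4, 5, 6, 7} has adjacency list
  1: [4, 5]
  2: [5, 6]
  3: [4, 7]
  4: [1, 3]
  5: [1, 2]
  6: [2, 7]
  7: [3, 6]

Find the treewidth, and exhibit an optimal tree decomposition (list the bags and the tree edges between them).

Every bag has size at most 3, so the width is 3 − 1 = 2 and tw(G) ≤ 2. The edges 4–1–5–2–6–7–3–4 form a cycle, so G is not a tree and its treewidth is at least 2. Combining the bounds, tw(G) = 2.

Treewidth 2.
One such decomposition:
Bags: B1 = {1, 4, 5}  B2 = {2, 4, 5}  B3 = {2, 4, 6}  B4 = {4, 6, 7}  B5 = {3, 4, 7}
Tree: B1–B2, B2–B3, B3–B4, B4–B5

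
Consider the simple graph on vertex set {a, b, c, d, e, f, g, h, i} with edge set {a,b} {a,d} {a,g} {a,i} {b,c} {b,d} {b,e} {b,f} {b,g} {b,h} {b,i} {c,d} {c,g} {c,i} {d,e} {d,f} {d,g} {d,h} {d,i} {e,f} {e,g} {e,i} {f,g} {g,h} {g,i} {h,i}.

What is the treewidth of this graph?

A width-4 tree decomposition is:
Bags: B1 = {a, b, d, g, i}  B2 = {b, d, e, g, i}  B3 = {b, c, d, g, i}  B4 = {b, d, g, h, i}  B5 = {b, d, e, f, g}
Tree: B1–B2, B1–B3, B2–B4, B2–B5
Each bag holds 5 vertices, so the decomposition has width 4, which upper-bounds the treewidth. Conversely, {b, d, e, f, g} is a clique of size 5, and the vertices of any clique must share a bag in every tree decomposition; so some bag has ≥ 5 vertices and tw(G) ≥ 4. The upper and lower bounds meet at 4, so that is the treewidth.

4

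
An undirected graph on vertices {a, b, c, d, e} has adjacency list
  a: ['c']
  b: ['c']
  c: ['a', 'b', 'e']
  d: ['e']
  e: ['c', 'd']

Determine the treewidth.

A width-1 tree decomposition is:
Bags: B1 = {a, c}  B2 = {c, e}  B3 = {b, c}  B4 = {d, e}
Tree: B1–B2, B2–B3, B2–B4
Each bag holds 2 vertices, so the decomposition has width 1, which upper-bounds the treewidth. Since G has at least one edge (e.g. a–c), it is not an edgeless graph, so tw(G) ≥ 1. Therefore the treewidth is 1.

1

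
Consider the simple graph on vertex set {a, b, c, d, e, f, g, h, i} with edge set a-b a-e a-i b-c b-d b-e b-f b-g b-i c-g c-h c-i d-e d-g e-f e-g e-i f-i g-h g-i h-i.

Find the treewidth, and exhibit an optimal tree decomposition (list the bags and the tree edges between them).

Treewidth 3.
One such decomposition:
Bags: B1 = {b, c, g, i}  B2 = {b, e, g, i}  B3 = {a, b, e, i}  B4 = {c, g, h, i}  B5 = {b, d, e, g}  B6 = {b, e, f, i}
Tree: B1–B2, B2–B3, B1–B4, B2–B5, B2–B6

Every bag has size at most 4, so the width is 4 − 1 = 3 and tw(G) ≤ 3. For the lower bound, the 4 vertices {c, g, h, i} are pairwise adjacent, and any tree decomposition puts a clique entirely inside one bag — forcing width ≥ 3. The upper and lower bounds meet at 3, so that is the treewidth.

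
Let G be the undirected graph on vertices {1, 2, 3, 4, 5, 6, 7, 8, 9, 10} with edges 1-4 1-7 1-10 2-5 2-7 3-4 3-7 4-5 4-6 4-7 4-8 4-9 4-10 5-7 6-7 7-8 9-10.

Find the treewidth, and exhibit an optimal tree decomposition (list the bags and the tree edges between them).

Treewidth 2.
One optimal decomposition is:
Bags: B1 = {1, 4, 10}  B2 = {1, 4, 7}  B3 = {4, 5, 7}  B4 = {4, 6, 7}  B5 = {2, 5, 7}  B6 = {4, 7, 8}  B7 = {3, 4, 7}  B8 = {4, 9, 10}
Tree: B1–B2, B2–B3, B3–B4, B3–B5, B3–B6, B6–B7, B1–B8

Each bag holds 3 vertices, so the decomposition has width 2, which upper-bounds the treewidth. On the other hand G contains the 3-clique {2, 5, 7}. A clique must lie in a single bag of any decomposition, so no decomposition can have width below 2. Therefore the treewidth is 2.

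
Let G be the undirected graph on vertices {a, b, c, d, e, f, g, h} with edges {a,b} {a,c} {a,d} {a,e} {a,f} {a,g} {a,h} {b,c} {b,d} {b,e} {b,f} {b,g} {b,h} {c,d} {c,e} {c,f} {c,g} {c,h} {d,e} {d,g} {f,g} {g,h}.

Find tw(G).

4

A width-4 tree decomposition is:
Bags: B1 = {a, b, c, d, e}  B2 = {a, b, c, d, g}  B3 = {a, b, c, g, h}  B4 = {a, b, c, f, g}
Tree: B1–B2, B2–B3, B2–B4
Every bag has size at most 5, so the width is 5 − 1 = 4 and tw(G) ≤ 4. On the other hand G contains the 5-clique {a, b, c, d, g}. A clique must lie in a single bag of any decomposition, so no decomposition can have width below 4. The upper and lower bounds meet at 4, so that is the treewidth.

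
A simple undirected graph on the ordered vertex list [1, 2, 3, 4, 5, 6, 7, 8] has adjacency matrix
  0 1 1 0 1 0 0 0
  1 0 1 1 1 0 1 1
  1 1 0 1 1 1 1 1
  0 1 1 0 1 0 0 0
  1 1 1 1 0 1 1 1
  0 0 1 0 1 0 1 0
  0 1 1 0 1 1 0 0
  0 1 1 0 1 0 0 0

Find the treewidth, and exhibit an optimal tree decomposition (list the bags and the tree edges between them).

Treewidth 3.
One optimal decomposition is:
Bags: B1 = {2, 3, 5, 7}  B2 = {1, 2, 3, 5}  B3 = {2, 3, 4, 5}  B4 = {2, 3, 5, 8}  B5 = {3, 5, 6, 7}
Tree: B1–B2, B2–B3, B3–B4, B1–B5

The largest bag has 4 vertices, giving width 3; this decomposition certifies tw(G) ≤ 3. On the other hand G contains the 4-clique {2, 3, 5, 8}. A clique must lie in a single bag of any decomposition, so no decomposition can have width below 3. Combining the bounds, tw(G) = 3.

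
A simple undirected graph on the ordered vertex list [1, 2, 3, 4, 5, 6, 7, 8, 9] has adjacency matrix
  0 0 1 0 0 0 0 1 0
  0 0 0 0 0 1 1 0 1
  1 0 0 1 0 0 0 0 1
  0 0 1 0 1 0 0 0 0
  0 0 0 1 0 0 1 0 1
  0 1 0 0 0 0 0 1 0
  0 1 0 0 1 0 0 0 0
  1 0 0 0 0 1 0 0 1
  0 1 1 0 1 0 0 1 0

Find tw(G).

3

A width-3 tree decomposition is:
Bags: B1 = {1, 3, 4, 5}  B2 = {1, 3, 5, 9}  B3 = {1, 5, 8, 9}  B4 = {5, 7, 8, 9}  B5 = {2, 7, 8, 9}  B6 = {2, 6, 7, 8}
Tree: B1–B2, B2–B3, B3–B4, B4–B5, B5–B6
The largest bag has 4 vertices, giving width 3; this decomposition certifies tw(G) ≤ 3. For the lower bound: the 4 vertex sets {1,3,4}, {5}, {9}, {2,6,7,8} are disjoint, each induces a connected subgraph, and every pair is joined by at least one edge of G. Contracting each set to a single vertex therefore yields K_{4} as a minor, and since treewidth is minor-monotone, tw(G) ≥ tw(K_{4}) = 3. The upper and lower bounds meet at 3, so that is the treewidth.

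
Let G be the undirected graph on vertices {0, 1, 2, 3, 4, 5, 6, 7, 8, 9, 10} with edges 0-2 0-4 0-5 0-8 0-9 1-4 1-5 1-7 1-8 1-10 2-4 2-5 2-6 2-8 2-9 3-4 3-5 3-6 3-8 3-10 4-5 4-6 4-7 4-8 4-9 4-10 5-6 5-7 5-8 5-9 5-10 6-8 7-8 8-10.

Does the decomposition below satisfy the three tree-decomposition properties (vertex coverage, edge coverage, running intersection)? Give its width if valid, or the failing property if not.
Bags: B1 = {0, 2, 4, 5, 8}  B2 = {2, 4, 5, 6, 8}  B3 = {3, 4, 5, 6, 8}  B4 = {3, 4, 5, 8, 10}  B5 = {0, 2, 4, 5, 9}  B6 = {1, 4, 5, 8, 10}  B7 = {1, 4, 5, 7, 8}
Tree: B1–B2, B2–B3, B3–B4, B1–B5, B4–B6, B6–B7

Every vertex of G appears in some bag (union = {0, 1, 2, 3, 4, 5, 6, 7, 8, 9, 10}); every edge is covered by a bag; and for each vertex v the set of bags containing v is connected in the bag tree. The decomposition is therefore valid. The largest bag has 5 vertices, so the width is 4.

Yes; width 4.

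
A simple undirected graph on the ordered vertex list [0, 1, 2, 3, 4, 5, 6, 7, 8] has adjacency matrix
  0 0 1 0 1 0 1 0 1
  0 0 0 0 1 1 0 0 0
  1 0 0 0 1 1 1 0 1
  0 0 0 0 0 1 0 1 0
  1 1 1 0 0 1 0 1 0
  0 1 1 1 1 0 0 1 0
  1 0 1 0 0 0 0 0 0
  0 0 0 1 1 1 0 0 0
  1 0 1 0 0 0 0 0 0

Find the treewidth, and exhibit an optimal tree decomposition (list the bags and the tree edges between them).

Every bag has size at most 3, so the width is 3 − 1 = 2 and tw(G) ≤ 2. Conversely, {1, 4, 5} is a clique of size 3, and the vertices of any clique must share a bag in every tree decomposition; so some bag has ≥ 3 vertices and tw(G) ≥ 2. Combining the bounds, tw(G) = 2.

Treewidth 2.
Bags: B1 = {4, 5, 7}  B2 = {1, 4, 5}  B3 = {3, 5, 7}  B4 = {2, 4, 5}  B5 = {0, 2, 4}  B6 = {0, 2, 6}  B7 = {0, 2, 8}
Tree: B1–B2, B1–B3, B2–B4, B4–B5, B5–B6, B5–B7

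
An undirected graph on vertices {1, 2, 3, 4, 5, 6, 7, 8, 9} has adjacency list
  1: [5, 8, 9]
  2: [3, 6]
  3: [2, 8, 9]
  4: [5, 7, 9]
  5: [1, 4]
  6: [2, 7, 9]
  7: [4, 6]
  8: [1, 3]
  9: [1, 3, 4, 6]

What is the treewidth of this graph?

3

A width-3 tree decomposition is:
Bags: B1 = {1, 4, 5, 7}  B2 = {1, 4, 7, 9}  B3 = {1, 6, 7, 9}  B4 = {1, 6, 8, 9}  B5 = {3, 6, 8, 9}  B6 = {2, 3, 6, 8}
Tree: B1–B2, B2–B3, B3–B4, B4–B5, B5–B6
Each bag holds 4 vertices, so the decomposition has width 3, which upper-bounds the treewidth. For the lower bound: the 4 vertex sets {4,5,7}, {1}, {9}, {2,3,6,8} are disjoint, each induces a connected subgraph, and every pair is joined by at least one edge of G. Contracting each set to a single vertex therefore yields K_{4} as a minor, and since treewidth is minor-monotone, tw(G) ≥ tw(K_{4}) = 3. Combining the bounds, tw(G) = 3.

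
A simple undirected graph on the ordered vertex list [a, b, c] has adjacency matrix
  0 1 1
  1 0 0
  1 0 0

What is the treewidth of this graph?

A width-1 tree decomposition is:
Bags: B1 = {a, b}  B2 = {a, c}
Tree: B1–B2
The largest bag has 2 vertices, giving width 1; this decomposition certifies tw(G) ≤ 1. Any graph with an edge has treewidth ≥ 1, and G has the edge b–a. Combining the bounds, tw(G) = 1.

1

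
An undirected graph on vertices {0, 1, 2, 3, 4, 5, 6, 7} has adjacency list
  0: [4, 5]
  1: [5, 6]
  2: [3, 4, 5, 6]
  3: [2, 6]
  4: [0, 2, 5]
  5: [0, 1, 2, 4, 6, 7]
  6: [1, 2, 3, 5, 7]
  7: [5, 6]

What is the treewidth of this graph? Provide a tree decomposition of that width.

The largest bag has 3 vertices, giving width 2; this decomposition certifies tw(G) ≤ 2. On the other hand G contains the 3-clique {2, 3, 6}. A clique must lie in a single bag of any decomposition, so no decomposition can have width below 2. Therefore the treewidth is 2.

Treewidth 2.
One such decomposition:
Bags: B1 = {2, 4, 5}  B2 = {0, 4, 5}  B3 = {2, 5, 6}  B4 = {1, 5, 6}  B5 = {2, 3, 6}  B6 = {5, 6, 7}
Tree: B1–B2, B1–B3, B3–B4, B3–B5, B4–B6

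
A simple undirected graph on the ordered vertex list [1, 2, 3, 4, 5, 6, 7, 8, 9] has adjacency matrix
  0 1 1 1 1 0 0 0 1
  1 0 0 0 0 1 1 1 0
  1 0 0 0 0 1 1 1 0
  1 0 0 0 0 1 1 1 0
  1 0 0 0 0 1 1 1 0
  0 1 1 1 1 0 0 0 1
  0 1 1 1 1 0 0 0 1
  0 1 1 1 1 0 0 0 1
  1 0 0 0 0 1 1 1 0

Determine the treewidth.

4

A width-4 tree decomposition is:
Bags: B1 = {1, 4, 6, 7, 8}  B2 = {1, 6, 7, 8, 9}  B3 = {1, 5, 6, 7, 8}  B4 = {1, 2, 6, 7, 8}  B5 = {1, 3, 6, 7, 8}
Tree: B1–B2, B2–B3, B3–B4, B4–B5
Every bag has size at most 5, so the width is 5 − 1 = 4 and tw(G) ≤ 4. For the lower bound: the 5 vertex sets {4,6}, {7,9}, {1,5}, {8}, {2} are disjoint, each induces a connected subgraph, and every pair is joined by at least one edge of G. Contracting each set to a single vertex therefore yields K_{5} as a minor, and since treewidth is minor-monotone, tw(G) ≥ tw(K_{5}) = 4. Combining the bounds, tw(G) = 4.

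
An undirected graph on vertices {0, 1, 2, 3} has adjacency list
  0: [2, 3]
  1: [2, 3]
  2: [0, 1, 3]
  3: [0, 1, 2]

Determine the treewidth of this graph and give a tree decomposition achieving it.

Each bag holds 3 vertices, so the decomposition has width 2, which upper-bounds the treewidth. On the other hand G contains the 3-clique {0, 2, 3}. A clique must lie in a single bag of any decomposition, so no decomposition can have width below 2. Combining the bounds, tw(G) = 2.

Treewidth 2.
One such decomposition:
Bags: B1 = {1, 2, 3}  B2 = {0, 2, 3}
Tree: B1–B2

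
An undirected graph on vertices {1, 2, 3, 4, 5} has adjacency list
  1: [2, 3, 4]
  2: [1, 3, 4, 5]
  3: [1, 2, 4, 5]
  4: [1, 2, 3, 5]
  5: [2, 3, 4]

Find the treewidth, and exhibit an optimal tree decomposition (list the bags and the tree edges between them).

Each bag holds 4 vertices, so the decomposition has width 3, which upper-bounds the treewidth. Conversely, {1, 2, 3, 4} is a clique of size 4, and the vertices of any clique must share a bag in every tree decomposition; so some bag has ≥ 4 vertices and tw(G) ≥ 3. Therefore the treewidth is 3.

Treewidth 3.
One optimal decomposition is:
Bags: B1 = {1, 2, 3, 4}  B2 = {2, 3, 4, 5}
Tree: B1–B2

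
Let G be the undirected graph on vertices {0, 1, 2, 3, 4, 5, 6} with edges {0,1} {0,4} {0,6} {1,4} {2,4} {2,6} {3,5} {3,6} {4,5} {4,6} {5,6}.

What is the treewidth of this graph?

A width-2 tree decomposition is:
Bags: B1 = {2, 4, 6}  B2 = {4, 5, 6}  B3 = {0, 4, 6}  B4 = {3, 5, 6}  B5 = {0, 1, 4}
Tree: B1–B2, B1–B3, B2–B4, B3–B5
The largest bag has 3 vertices, giving width 2; this decomposition certifies tw(G) ≤ 2. On the other hand G contains the 3-clique {3, 5, 6}. A clique must lie in a single bag of any decomposition, so no decomposition can have width below 2. The upper and lower bounds meet at 2, so that is the treewidth.

2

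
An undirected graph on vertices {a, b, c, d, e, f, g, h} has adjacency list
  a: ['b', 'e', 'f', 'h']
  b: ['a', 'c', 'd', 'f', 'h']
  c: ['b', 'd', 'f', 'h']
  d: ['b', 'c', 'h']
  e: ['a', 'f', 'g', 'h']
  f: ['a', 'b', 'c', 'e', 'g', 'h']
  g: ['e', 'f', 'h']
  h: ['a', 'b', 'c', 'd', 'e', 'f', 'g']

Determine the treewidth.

3

A width-3 tree decomposition is:
Bags: B1 = {a, e, f, h}  B2 = {e, f, g, h}  B3 = {a, b, f, h}  B4 = {b, c, f, h}  B5 = {b, c, d, h}
Tree: B1–B2, B1–B3, B3–B4, B4–B5
Each bag holds 4 vertices, so the decomposition has width 3, which upper-bounds the treewidth. On the other hand G contains the 4-clique {b, c, d, h}. A clique must lie in a single bag of any decomposition, so no decomposition can have width below 3. Therefore the treewidth is 3.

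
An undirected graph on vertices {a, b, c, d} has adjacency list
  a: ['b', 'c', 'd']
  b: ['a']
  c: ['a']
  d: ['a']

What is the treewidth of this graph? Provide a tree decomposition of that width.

Treewidth 1.
One such decomposition:
Bags: B1 = {a, d}  B2 = {a, c}  B3 = {a, b}
Tree: B1–B2, B2–B3

Every bag has size at most 2, so the width is 2 − 1 = 1 and tw(G) ≤ 1. Any graph with an edge has treewidth ≥ 1, and G has the edge d–a. Combining the bounds, tw(G) = 1.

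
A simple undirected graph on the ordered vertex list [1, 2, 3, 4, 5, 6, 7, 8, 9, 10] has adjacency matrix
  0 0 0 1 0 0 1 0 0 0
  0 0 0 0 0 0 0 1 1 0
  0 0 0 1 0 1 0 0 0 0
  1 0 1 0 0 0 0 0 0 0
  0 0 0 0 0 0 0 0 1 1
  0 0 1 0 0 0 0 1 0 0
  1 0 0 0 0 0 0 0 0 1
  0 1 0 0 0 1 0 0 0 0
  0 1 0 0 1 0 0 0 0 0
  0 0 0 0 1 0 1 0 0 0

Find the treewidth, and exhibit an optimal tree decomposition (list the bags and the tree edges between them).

Treewidth 2.
Bags: B1 = {1, 3, 4}  B2 = {1, 3, 7}  B3 = {3, 7, 10}  B4 = {3, 5, 10}  B5 = {3, 5, 9}  B6 = {2, 3, 9}  B7 = {2, 3, 8}  B8 = {3, 6, 8}
Tree: B1–B2, B2–B3, B3–B4, B4–B5, B5–B6, B6–B7, B7–B8

Each bag holds 3 vertices, so the decomposition has width 2, which upper-bounds the treewidth. For the lower bound, G contains the cycle 3–4–1–7–10–5–9–2–8–6–3, so G is not a forest; only forests have treewidth ≤ 1, hence tw(G) ≥ 2. Hence tw(G) = 2 exactly.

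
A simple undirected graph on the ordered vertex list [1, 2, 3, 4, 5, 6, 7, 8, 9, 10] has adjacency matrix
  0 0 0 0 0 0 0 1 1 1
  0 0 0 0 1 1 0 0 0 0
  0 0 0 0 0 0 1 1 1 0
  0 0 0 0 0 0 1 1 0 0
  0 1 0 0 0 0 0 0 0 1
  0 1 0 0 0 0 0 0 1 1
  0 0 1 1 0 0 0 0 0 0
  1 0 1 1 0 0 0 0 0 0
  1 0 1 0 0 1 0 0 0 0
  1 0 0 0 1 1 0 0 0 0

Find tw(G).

2

A width-2 tree decomposition is:
Bags: B1 = {2, 5, 6}  B2 = {5, 6, 10}  B3 = {6, 9, 10}  B4 = {1, 9, 10}  B5 = {1, 3, 9}  B6 = {1, 3, 8}  B7 = {3, 7, 8}  B8 = {4, 7, 8}
Tree: B1–B2, B2–B3, B3–B4, B4–B5, B5–B6, B6–B7, B7–B8
Each bag holds 3 vertices, so the decomposition has width 2, which upper-bounds the treewidth. For the lower bound, G contains the cycle 2–5–10–6–2, so G is not a forest; only forests have treewidth ≤ 1, hence tw(G) ≥ 2. Therefore the treewidth is 2.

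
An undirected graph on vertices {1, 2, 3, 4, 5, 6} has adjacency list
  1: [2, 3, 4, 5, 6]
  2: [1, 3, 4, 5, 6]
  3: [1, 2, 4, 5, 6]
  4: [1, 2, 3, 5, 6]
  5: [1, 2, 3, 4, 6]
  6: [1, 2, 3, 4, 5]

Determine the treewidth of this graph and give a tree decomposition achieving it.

Treewidth 5.
Bags: B1 = {1, 2, 3, 4, 5, 6}
Tree: (single bag)

With just one bag of size 6, the width is 6 − 1 = 5, so tw(G) ≤ 5. On the other hand G contains the 6-clique {1, 2, 3, 4, 5, 6}. A clique must lie in a single bag of any decomposition, so no decomposition can have width below 5. The upper and lower bounds meet at 5, so that is the treewidth.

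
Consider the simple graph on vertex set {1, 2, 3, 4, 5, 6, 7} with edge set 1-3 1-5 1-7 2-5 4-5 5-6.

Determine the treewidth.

1

A width-1 tree decomposition is:
Bags: B1 = {1, 5}  B2 = {1, 7}  B3 = {2, 5}  B4 = {5, 6}  B5 = {4, 5}  B6 = {1, 3}
Tree: B1–B2, B1–B3, B3–B4, B4–B5, B2–B6
The largest bag has 2 vertices, giving width 1; this decomposition certifies tw(G) ≤ 1. G has an edge, so its treewidth is at least 1. The upper and lower bounds meet at 1, so that is the treewidth.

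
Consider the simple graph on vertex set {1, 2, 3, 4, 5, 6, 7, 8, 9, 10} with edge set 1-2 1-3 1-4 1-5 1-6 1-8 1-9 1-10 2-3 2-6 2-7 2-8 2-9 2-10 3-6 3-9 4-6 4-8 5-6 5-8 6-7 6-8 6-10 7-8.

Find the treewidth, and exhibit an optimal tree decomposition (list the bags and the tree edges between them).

Every bag has size at most 4, so the width is 4 − 1 = 3 and tw(G) ≤ 3. Conversely, {1, 2, 3, 9} is a clique of size 4, and the vertices of any clique must share a bag in every tree decomposition; so some bag has ≥ 4 vertices and tw(G) ≥ 3. Hence tw(G) = 3 exactly.

Treewidth 3.
One optimal decomposition is:
Bags: B1 = {1, 2, 6, 8}  B2 = {1, 4, 6, 8}  B3 = {2, 6, 7, 8}  B4 = {1, 2, 3, 6}  B5 = {1, 2, 6, 10}  B6 = {1, 2, 3, 9}  B7 = {1, 5, 6, 8}
Tree: B1–B2, B1–B3, B1–B4, B1–B5, B4–B6, B2–B7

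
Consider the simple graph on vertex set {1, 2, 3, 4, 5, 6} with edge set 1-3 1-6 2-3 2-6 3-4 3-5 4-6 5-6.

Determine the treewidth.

A width-2 tree decomposition is:
Bags: B1 = {2, 3, 6}  B2 = {1, 3, 6}  B3 = {3, 5, 6}  B4 = {3, 4, 6}
Tree: B1–B2, B2–B3, B3–B4
Every bag has size at most 3, so the width is 3 − 1 = 2 and tw(G) ≤ 2. Since 6–2–3–1–6 is a cycle in G, G is not acyclic. Forests are exactly the graphs of treewidth ≤ 1, so tw(G) ≥ 2. Hence tw(G) = 2 exactly.

2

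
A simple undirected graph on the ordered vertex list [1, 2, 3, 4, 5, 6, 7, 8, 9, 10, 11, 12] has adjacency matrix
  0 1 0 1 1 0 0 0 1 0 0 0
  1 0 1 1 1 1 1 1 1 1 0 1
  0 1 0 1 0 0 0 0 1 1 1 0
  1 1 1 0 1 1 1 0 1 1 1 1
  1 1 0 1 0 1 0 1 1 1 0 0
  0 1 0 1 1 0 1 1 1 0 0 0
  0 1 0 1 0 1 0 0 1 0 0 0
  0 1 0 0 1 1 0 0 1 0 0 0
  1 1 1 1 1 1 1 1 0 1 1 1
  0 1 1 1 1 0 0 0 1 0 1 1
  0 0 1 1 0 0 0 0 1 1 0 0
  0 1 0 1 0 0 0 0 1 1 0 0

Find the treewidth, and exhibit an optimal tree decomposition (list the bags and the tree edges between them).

Every bag has size at most 5, so the width is 5 − 1 = 4 and tw(G) ≤ 4. On the other hand G contains the 5-clique {2, 5, 6, 8, 9}. A clique must lie in a single bag of any decomposition, so no decomposition can have width below 4. Hence tw(G) = 4 exactly.

Treewidth 4.
One such decomposition:
Bags: B1 = {2, 4, 5, 9, 10}  B2 = {2, 3, 4, 9, 10}  B3 = {2, 4, 5, 6, 9}  B4 = {2, 4, 9, 10, 12}  B5 = {2, 5, 6, 8, 9}  B6 = {2, 4, 6, 7, 9}  B7 = {3, 4, 9, 10, 11}  B8 = {1, 2, 4, 5, 9}
Tree: B1–B2, B1–B3, B1–B4, B3–B5, B3–B6, B2–B7, B3–B8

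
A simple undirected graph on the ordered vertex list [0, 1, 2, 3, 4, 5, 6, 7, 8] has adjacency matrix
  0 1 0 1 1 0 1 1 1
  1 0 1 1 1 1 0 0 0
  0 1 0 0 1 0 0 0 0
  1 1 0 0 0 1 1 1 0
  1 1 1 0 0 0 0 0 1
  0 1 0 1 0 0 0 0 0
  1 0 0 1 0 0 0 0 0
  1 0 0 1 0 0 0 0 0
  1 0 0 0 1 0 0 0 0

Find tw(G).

A width-2 tree decomposition is:
Bags: B1 = {0, 1, 3}  B2 = {0, 1, 4}  B3 = {0, 4, 8}  B4 = {0, 3, 7}  B5 = {1, 3, 5}  B6 = {0, 3, 6}  B7 = {1, 2, 4}
Tree: B1–B2, B2–B3, B1–B4, B1–B5, B4–B6, B2–B7
The largest bag has 3 vertices, giving width 2; this decomposition certifies tw(G) ≤ 2. Conversely, {0, 4, 8} is a clique of size 3, and the vertices of any clique must share a bag in every tree decomposition; so some bag has ≥ 3 vertices and tw(G) ≥ 2. Combining the bounds, tw(G) = 2.

2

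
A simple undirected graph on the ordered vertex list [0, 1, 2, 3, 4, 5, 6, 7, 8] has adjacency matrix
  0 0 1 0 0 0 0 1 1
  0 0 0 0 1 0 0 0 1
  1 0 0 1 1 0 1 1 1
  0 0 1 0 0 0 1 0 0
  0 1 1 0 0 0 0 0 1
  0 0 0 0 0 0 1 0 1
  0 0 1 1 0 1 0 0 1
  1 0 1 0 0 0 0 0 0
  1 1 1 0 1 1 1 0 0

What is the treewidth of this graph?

2

A width-2 tree decomposition is:
Bags: B1 = {2, 3, 6}  B2 = {2, 6, 8}  B3 = {0, 2, 8}  B4 = {2, 4, 8}  B5 = {5, 6, 8}  B6 = {1, 4, 8}  B7 = {0, 2, 7}
Tree: B1–B2, B2–B3, B3–B4, B2–B5, B4–B6, B3–B7
The largest bag has 3 vertices, giving width 2; this decomposition certifies tw(G) ≤ 2. For the lower bound, the 3 vertices {1, 4, 8} are pairwise adjacent, and any tree decomposition puts a clique entirely inside one bag — forcing width ≥ 2. The upper and lower bounds meet at 2, so that is the treewidth.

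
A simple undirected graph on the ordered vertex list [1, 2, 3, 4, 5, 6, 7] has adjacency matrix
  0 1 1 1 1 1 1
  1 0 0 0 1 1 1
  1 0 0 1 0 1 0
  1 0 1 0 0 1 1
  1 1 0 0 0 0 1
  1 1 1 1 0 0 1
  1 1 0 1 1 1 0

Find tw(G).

3

A width-3 tree decomposition is:
Bags: B1 = {1, 2, 6, 7}  B2 = {1, 4, 6, 7}  B3 = {1, 3, 4, 6}  B4 = {1, 2, 5, 7}
Tree: B1–B2, B2–B3, B1–B4
Every bag has size at most 4, so the width is 4 − 1 = 3 and tw(G) ≤ 3. For the lower bound, the 4 vertices {1, 2, 5, 7} are pairwise adjacent, and any tree decomposition puts a clique entirely inside one bag — forcing width ≥ 3. Hence tw(G) = 3 exactly.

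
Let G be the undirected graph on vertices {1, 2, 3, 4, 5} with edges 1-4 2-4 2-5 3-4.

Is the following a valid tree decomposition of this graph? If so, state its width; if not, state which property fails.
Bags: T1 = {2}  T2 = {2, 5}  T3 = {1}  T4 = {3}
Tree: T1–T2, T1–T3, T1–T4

No — vertex 4 appears in no bag.

A tree decomposition must satisfy three properties: every vertex lies in some bag; for every edge, both endpoints lie together in some bag; and for every vertex, the bags containing it form a connected subtree. Here vertex 4 appears in no bag, so the decomposition is invalid.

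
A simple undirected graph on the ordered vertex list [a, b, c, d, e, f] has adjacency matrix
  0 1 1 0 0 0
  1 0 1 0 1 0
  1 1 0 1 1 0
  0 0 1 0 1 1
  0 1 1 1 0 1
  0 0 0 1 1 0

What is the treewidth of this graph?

A width-2 tree decomposition is:
Bags: B1 = {a, b, c}  B2 = {b, c, e}  B3 = {c, d, e}  B4 = {d, e, f}
Tree: B1–B2, B2–B3, B3–B4
Each bag holds 3 vertices, so the decomposition has width 2, which upper-bounds the treewidth. Conversely, {c, d, e} is a clique of size 3, and the vertices of any clique must share a bag in every tree decomposition; so some bag has ≥ 3 vertices and tw(G) ≥ 2. Therefore the treewidth is 2.

2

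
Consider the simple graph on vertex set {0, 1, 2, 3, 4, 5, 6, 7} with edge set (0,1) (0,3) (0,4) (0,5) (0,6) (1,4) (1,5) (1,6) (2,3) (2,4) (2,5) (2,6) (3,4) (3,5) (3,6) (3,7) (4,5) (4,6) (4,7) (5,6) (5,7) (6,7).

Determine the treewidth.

4

A width-4 tree decomposition is:
Bags: B1 = {3, 4, 5, 6, 7}  B2 = {0, 3, 4, 5, 6}  B3 = {2, 3, 4, 5, 6}  B4 = {0, 1, 4, 5, 6}
Tree: B1–B2, B2–B3, B2–B4
Every bag has size at most 5, so the width is 5 − 1 = 4 and tw(G) ≤ 4. Conversely, {0, 1, 4, 5, 6} is a clique of size 5, and the vertices of any clique must share a bag in every tree decomposition; so some bag has ≥ 5 vertices and tw(G) ≥ 4. Combining the bounds, tw(G) = 4.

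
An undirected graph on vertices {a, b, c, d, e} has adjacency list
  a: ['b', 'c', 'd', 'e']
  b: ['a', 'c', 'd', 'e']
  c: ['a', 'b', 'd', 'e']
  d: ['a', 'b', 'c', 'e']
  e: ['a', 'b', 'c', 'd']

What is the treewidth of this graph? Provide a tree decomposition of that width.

Treewidth 4.
One optimal decomposition is:
Bags: B1 = {a, b, c, d, e}
Tree: (single bag)

With just one bag of size 5, the width is 5 − 1 = 4, so tw(G) ≤ 4. For the lower bound, the 5 vertices {a, b, c, d, e} are pairwise adjacent, and any tree decomposition puts a clique entirely inside one bag — forcing width ≥ 4. Therefore the treewidth is 4.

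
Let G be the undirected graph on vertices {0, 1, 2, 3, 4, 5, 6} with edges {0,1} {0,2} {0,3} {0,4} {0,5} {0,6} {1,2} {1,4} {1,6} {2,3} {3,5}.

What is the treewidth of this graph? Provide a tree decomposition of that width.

Treewidth 2.
One optimal decomposition is:
Bags: B1 = {0, 1, 6}  B2 = {0, 1, 2}  B3 = {0, 2, 3}  B4 = {0, 1, 4}  B5 = {0, 3, 5}
Tree: B1–B2, B2–B3, B2–B4, B3–B5

The largest bag has 3 vertices, giving width 2; this decomposition certifies tw(G) ≤ 2. For the lower bound, the 3 vertices {0, 1, 2} are pairwise adjacent, and any tree decomposition puts a clique entirely inside one bag — forcing width ≥ 2. Therefore the treewidth is 2.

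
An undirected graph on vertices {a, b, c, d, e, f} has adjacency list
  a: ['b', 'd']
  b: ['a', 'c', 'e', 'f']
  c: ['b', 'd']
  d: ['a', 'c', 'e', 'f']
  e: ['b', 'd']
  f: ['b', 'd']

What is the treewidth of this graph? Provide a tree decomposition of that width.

The largest bag has 3 vertices, giving width 2; this decomposition certifies tw(G) ≤ 2. Since a–d–f–b–a is a cycle in G, G is not acyclic. Forests are exactly the graphs of treewidth ≤ 1, so tw(G) ≥ 2. Combining the bounds, tw(G) = 2.

Treewidth 2.
One optimal decomposition is:
Bags: B1 = {a, b, d}  B2 = {b, d, f}  B3 = {b, d, e}  B4 = {b, c, d}
Tree: B1–B2, B2–B3, B3–B4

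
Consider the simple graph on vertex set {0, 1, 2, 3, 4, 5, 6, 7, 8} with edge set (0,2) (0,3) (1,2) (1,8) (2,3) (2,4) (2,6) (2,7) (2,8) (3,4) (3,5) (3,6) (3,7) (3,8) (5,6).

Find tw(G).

2

A width-2 tree decomposition is:
Bags: B1 = {2, 3, 7}  B2 = {2, 3, 6}  B3 = {2, 3, 8}  B4 = {3, 5, 6}  B5 = {1, 2, 8}  B6 = {0, 2, 3}  B7 = {2, 3, 4}
Tree: B1–B2, B1–B3, B2–B4, B3–B5, B2–B6, B3–B7
The largest bag has 3 vertices, giving width 2; this decomposition certifies tw(G) ≤ 2. Conversely, {1, 2, 8} is a clique of size 3, and the vertices of any clique must share a bag in every tree decomposition; so some bag has ≥ 3 vertices and tw(G) ≥ 2. The upper and lower bounds meet at 2, so that is the treewidth.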